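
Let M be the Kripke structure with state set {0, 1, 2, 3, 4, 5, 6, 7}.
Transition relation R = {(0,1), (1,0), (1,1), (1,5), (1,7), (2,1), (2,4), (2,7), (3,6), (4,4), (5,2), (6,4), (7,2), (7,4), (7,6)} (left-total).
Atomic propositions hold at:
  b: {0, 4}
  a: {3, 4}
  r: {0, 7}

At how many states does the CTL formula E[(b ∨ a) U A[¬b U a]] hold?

Sat(b ∨ a) = {0, 3, 4}
Sat(¬b) = {1, 2, 3, 5, 6, 7}
A[¬b U a]: least fixpoint, start Z0 = Sat(a) = {3, 4}, add states in Sat(¬b) with every successor in Z. Z1 = {3, 4, 6}; fixed.
Sat(A[¬b U a]) = {3, 4, 6}
E[(b ∨ a) U A[¬b U a]]: least fixpoint, start Z0 = Sat(A[¬b U a]) = {3, 4, 6}, add states in Sat(b ∨ a) with some successor in Z. Already a fixed point.
Sat(E[(b ∨ a) U A[¬b U a]]) = {3, 4, 6}
|Sat(E[(b ∨ a) U A[¬b U a]])| = |{3, 4, 6}| = 3.

3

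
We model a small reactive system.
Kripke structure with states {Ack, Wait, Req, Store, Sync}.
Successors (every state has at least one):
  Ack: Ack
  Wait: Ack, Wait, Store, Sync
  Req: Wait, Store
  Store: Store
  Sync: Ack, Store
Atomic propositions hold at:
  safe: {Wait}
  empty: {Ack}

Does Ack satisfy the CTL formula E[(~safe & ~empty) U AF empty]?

Sat(~safe) = {Ack, Req, Store, Sync}
Sat(~empty) = {Wait, Req, Store, Sync}
Sat(~safe & ~empty) = {Req, Store, Sync}
AF empty: least fixpoint, start Z0 = {Ack}, add states with every successor in Z. Already a fixed point.
Sat(AF empty) = {Ack}
E[(~safe & ~empty) U AF empty]: least fixpoint, start Z0 = Sat(AF empty) = {Ack}, add states in Sat(~safe & ~empty) with some successor in Z. Z1 = {Ack, Sync}; fixed.
Sat(E[(~safe & ~empty) U AF empty]) = {Ack, Sync}
Ack ∈ Sat(E[(~safe & ~empty) U AF empty]) = {Ack, Sync}, so the formula holds at Ack.

Yes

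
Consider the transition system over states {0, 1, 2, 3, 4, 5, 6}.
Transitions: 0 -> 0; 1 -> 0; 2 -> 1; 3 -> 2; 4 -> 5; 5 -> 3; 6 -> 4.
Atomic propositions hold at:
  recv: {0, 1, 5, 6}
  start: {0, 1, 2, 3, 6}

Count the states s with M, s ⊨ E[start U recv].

E[start U recv]: least fixpoint, start Z0 = Sat(recv) = {0, 1, 5, 6}, add states in Sat(start) with some successor in Z. Z1 = {0, 1, 2, 5, 6}; Z2 = {0, 1, 2, 3, 5, 6}; fixed.
Sat(E[start U recv]) = {0, 1, 2, 3, 5, 6}
|Sat(E[start U recv])| = |{0, 1, 2, 3, 5, 6}| = 6.

6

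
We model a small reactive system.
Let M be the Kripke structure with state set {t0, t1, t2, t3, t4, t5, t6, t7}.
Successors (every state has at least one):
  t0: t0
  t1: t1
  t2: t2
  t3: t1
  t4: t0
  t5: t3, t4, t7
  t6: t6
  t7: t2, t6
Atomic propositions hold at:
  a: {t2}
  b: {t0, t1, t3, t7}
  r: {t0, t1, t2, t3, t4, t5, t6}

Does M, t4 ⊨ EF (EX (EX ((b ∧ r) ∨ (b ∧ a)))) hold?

Yes

Sat(b ∧ r) = {t0, t1, t3}
Sat(b ∧ a) = ∅
Sat((b ∧ r) ∨ (b ∧ a)) = {t0, t1, t3}
Sat(EX ((b ∧ r) ∨ (b ∧ a))) = {s : some successor in {t0, t1, t3}} = {t0, t1, t3, t4, t5}
Sat(EX (EX ((b ∧ r) ∨ (b ∧ a)))) = {s : some successor in {t0, t1, t3, t4, t5}} = {t0, t1, t3, t4, t5}
EF (EX (EX ((b ∧ r) ∨ (b ∧ a)))): least fixpoint, start Z0 = {t0, t1, t3, t4, t5}, add states with some successor in Z. Already a fixed point.
Sat(EF (EX (EX ((b ∧ r) ∨ (b ∧ a))))) = {t0, t1, t3, t4, t5}
t4 ∈ Sat(EF (EX (EX ((b ∧ r) ∨ (b ∧ a))))) = {t0, t1, t3, t4, t5}, so the formula holds at t4.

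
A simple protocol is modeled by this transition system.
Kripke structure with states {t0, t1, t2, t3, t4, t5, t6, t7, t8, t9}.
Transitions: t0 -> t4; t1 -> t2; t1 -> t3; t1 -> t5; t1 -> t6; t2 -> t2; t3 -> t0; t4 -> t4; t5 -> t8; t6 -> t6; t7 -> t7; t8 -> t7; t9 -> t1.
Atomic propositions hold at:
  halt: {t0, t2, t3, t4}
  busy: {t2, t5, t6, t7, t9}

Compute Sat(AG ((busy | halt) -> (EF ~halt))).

Sat(busy | halt) = {t0, t2, t3, t4, t5, t6, t7, t9}
Sat(~halt) = {t1, t5, t6, t7, t8, t9}
EF ~halt: least fixpoint, start Z0 = {t1, t5, t6, t7, t8, t9}, add states with some successor in Z. Already a fixed point.
Sat(EF ~halt) = {t1, t5, t6, t7, t8, t9}
Sat((busy | halt) -> (EF ~halt)) = {t1, t5, t6, t7, t8, t9}
AG ((busy | halt) -> (EF ~halt)): greatest fixpoint, start Z0 = {t1, t5, t6, t7, t8, t9}, keep only states in Sat with every successor in Z. Z1 = {t5, t6, t7, t8, t9}; Z2 = {t5, t6, t7, t8}; fixed.
Sat(AG ((busy | halt) -> (EF ~halt))) = {t5, t6, t7, t8}

{t5, t6, t7, t8}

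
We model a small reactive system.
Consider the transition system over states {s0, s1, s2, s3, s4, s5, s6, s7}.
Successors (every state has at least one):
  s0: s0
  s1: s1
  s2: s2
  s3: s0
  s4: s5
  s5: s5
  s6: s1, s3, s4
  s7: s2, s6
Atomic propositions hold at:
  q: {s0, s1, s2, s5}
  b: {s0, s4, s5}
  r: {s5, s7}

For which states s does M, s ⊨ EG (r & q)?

Sat(r & q) = {s5}
EG (r & q): greatest fixpoint, start Z0 = {s5}, keep only states in Sat with some successor in Z. Already a fixed point.
Sat(EG (r & q)) = {s5}

{s5}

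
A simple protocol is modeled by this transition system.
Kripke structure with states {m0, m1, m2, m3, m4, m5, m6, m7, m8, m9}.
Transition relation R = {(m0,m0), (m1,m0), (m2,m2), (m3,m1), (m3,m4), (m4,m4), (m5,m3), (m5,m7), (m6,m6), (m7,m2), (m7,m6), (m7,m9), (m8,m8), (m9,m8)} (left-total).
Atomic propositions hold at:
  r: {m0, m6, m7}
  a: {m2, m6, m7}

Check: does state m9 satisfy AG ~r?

Sat(~r) = {m1, m2, m3, m4, m5, m8, m9}
AG ~r: greatest fixpoint, start Z0 = {m1, m2, m3, m4, m5, m8, m9}, keep only states in Sat with every successor in Z. Z1 = {m2, m3, m4, m8, m9}; Z2 = {m2, m4, m8, m9}; fixed.
Sat(AG ~r) = {m2, m4, m8, m9}
m9 ∈ Sat(AG ~r) = {m2, m4, m8, m9}, so the formula holds at m9.

Yes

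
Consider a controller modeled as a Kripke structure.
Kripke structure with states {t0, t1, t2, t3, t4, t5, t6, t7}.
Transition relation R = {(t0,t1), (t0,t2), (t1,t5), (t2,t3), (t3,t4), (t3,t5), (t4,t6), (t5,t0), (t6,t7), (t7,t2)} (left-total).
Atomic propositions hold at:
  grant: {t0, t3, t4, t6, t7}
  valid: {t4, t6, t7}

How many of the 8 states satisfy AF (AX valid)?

2

Sat(AX valid) = {s : every successor in {t4, t6, t7}} = {t4, t6}
AF (AX valid): least fixpoint, start Z0 = {t4, t6}, add states with every successor in Z. Already a fixed point.
Sat(AF (AX valid)) = {t4, t6}
|Sat(AF (AX valid))| = |{t4, t6}| = 2.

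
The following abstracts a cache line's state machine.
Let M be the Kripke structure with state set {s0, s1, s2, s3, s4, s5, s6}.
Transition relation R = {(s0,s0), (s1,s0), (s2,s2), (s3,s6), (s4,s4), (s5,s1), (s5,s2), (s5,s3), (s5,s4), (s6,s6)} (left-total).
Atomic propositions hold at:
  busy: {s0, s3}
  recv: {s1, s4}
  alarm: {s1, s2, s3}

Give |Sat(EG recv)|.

1

EG recv: greatest fixpoint, start Z0 = {s1, s4}, keep only states in Sat with some successor in Z. Z1 = {s4}; fixed.
Sat(EG recv) = {s4}
|Sat(EG recv)| = |{s4}| = 1.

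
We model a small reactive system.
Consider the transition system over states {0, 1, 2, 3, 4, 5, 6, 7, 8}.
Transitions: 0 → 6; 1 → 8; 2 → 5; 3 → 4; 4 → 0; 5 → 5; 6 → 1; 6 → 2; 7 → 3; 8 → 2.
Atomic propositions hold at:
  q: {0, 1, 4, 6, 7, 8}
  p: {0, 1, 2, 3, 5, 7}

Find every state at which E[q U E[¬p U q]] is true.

{0, 1, 4, 6, 7, 8}

Sat(¬p) = {4, 6, 8}
E[¬p U q]: least fixpoint, start Z0 = Sat(q) = {0, 1, 4, 6, 7, 8}, add states in Sat(¬p) with some successor in Z. Already a fixed point.
Sat(E[¬p U q]) = {0, 1, 4, 6, 7, 8}
E[q U E[¬p U q]]: least fixpoint, start Z0 = Sat(E[¬p U q]) = {0, 1, 4, 6, 7, 8}, add states in Sat(q) with some successor in Z. Already a fixed point.
Sat(E[q U E[¬p U q]]) = {0, 1, 4, 6, 7, 8}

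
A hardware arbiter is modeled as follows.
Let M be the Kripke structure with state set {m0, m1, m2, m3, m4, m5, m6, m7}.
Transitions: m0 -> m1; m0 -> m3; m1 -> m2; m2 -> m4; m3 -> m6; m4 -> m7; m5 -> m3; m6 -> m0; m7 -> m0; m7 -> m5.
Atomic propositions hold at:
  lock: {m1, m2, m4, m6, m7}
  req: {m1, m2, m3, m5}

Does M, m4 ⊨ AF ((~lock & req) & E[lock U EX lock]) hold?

No

Sat(~lock) = {m0, m3, m5}
Sat(~lock & req) = {m3, m5}
Sat(EX lock) = {s : some successor in {m1, m2, m4, m6, m7}} = {m0, m1, m2, m3, m4}
E[lock U EX lock]: least fixpoint, start Z0 = Sat(EX lock) = {m0, m1, m2, m3, m4}, add states in Sat(lock) with some successor in Z. Z1 = {m0, m1, m2, m3, m4, m6, m7}; fixed.
Sat(E[lock U EX lock]) = {m0, m1, m2, m3, m4, m6, m7}
Sat((~lock & req) & E[lock U EX lock]) = {m3}
AF ((~lock & req) & E[lock U EX lock]): least fixpoint, start Z0 = {m3}, add states with every successor in Z. Z1 = {m3, m5}; fixed.
Sat(AF ((~lock & req) & E[lock U EX lock])) = {m3, m5}
m4 ∉ Sat(AF ((~lock & req) & E[lock U EX lock])) = {m3, m5}, so the formula does not hold at m4.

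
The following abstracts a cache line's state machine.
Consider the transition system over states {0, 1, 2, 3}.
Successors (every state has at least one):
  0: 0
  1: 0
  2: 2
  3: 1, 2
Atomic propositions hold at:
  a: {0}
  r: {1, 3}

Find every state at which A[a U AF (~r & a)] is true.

Sat(~r) = {0, 2}
Sat(~r & a) = {0}
AF (~r & a): least fixpoint, start Z0 = {0}, add states with every successor in Z. Z1 = {0, 1}; fixed.
Sat(AF (~r & a)) = {0, 1}
A[a U AF (~r & a)]: least fixpoint, start Z0 = Sat(AF (~r & a)) = {0, 1}, add states in Sat(a) with every successor in Z. Already a fixed point.
Sat(A[a U AF (~r & a)]) = {0, 1}

{0, 1}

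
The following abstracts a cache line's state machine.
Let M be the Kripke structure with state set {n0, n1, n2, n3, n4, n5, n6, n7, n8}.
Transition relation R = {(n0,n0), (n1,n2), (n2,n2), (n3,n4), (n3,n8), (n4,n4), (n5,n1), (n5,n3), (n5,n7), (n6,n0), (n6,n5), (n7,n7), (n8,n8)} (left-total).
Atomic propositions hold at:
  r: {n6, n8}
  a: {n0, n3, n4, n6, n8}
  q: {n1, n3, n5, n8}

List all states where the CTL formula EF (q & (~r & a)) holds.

{n3, n5, n6}

Sat(~r) = {n0, n1, n2, n3, n4, n5, n7}
Sat(~r & a) = {n0, n3, n4}
Sat(q & (~r & a)) = {n3}
EF (q & (~r & a)): least fixpoint, start Z0 = {n3}, add states with some successor in Z. Z1 = {n3, n5}; Z2 = {n3, n5, n6}; fixed.
Sat(EF (q & (~r & a))) = {n3, n5, n6}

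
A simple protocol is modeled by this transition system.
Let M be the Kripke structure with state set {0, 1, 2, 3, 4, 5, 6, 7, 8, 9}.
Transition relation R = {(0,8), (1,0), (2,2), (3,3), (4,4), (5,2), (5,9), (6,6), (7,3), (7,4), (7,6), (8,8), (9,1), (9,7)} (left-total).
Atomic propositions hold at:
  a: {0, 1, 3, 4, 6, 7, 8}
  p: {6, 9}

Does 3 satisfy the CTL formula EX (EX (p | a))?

Sat(p | a) = {0, 1, 3, 4, 6, 7, 8, 9}
Sat(EX (p | a)) = {s : some successor in {0, 1, 3, 4, 6, 7, 8, 9}} = {0, 1, 3, 4, 5, 6, 7, 8, 9}
Sat(EX (EX (p | a))) = {s : some successor in {0, 1, 3, 4, 5, 6, 7, 8, 9}} = {0, 1, 3, 4, 5, 6, 7, 8, 9}
3 ∈ Sat(EX (EX (p | a))) = {0, 1, 3, 4, 5, 6, 7, 8, 9}, so the formula holds at 3.

Yes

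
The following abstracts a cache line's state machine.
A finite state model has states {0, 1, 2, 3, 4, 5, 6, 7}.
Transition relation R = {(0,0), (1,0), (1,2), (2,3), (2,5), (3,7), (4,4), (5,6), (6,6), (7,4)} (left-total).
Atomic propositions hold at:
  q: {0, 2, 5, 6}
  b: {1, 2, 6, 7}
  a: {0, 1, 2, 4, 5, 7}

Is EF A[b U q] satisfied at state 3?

A[b U q]: least fixpoint, start Z0 = Sat(q) = {0, 2, 5, 6}, add states in Sat(b) with every successor in Z. Z1 = {0, 1, 2, 5, 6}; fixed.
Sat(A[b U q]) = {0, 1, 2, 5, 6}
EF A[b U q]: least fixpoint, start Z0 = {0, 1, 2, 5, 6}, add states with some successor in Z. Already a fixed point.
Sat(EF A[b U q]) = {0, 1, 2, 5, 6}
3 ∉ Sat(EF A[b U q]) = {0, 1, 2, 5, 6}, so the formula does not hold at 3.

No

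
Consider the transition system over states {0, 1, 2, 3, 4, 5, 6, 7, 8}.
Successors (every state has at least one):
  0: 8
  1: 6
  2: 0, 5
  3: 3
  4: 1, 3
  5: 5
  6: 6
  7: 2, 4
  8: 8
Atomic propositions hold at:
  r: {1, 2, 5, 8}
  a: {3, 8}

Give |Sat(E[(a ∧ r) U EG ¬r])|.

4

Sat(a ∧ r) = {8}
Sat(¬r) = {0, 3, 4, 6, 7}
EG ¬r: greatest fixpoint, start Z0 = {0, 3, 4, 6, 7}, keep only states in Sat with some successor in Z. Z1 = {3, 4, 6, 7}; fixed.
Sat(EG ¬r) = {3, 4, 6, 7}
E[(a ∧ r) U EG ¬r]: least fixpoint, start Z0 = Sat(EG ¬r) = {3, 4, 6, 7}, add states in Sat(a ∧ r) with some successor in Z. Already a fixed point.
Sat(E[(a ∧ r) U EG ¬r]) = {3, 4, 6, 7}
|Sat(E[(a ∧ r) U EG ¬r])| = |{3, 4, 6, 7}| = 4.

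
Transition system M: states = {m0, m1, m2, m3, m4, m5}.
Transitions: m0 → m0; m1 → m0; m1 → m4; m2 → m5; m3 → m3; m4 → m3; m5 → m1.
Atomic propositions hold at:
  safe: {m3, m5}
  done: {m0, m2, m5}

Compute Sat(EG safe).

EG safe: greatest fixpoint, start Z0 = {m3, m5}, keep only states in Sat with some successor in Z. Z1 = {m3}; fixed.
Sat(EG safe) = {m3}

{m3}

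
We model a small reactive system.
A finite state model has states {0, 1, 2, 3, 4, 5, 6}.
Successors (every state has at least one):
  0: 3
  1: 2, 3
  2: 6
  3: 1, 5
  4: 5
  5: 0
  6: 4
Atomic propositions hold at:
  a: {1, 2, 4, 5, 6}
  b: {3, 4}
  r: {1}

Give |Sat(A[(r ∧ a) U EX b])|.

Sat(r ∧ a) = {1}
Sat(EX b) = {s : some successor in {3, 4}} = {0, 1, 6}
A[(r ∧ a) U EX b]: least fixpoint, start Z0 = Sat(EX b) = {0, 1, 6}, add states in Sat(r ∧ a) with every successor in Z. Already a fixed point.
Sat(A[(r ∧ a) U EX b]) = {0, 1, 6}
|Sat(A[(r ∧ a) U EX b])| = |{0, 1, 6}| = 3.

3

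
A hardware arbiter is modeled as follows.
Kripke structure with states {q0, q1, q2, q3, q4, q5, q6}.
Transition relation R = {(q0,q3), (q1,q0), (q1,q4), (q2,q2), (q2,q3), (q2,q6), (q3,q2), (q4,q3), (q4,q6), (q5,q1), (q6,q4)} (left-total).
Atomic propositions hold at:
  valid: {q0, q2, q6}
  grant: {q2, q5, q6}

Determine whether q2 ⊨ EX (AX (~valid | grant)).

Sat(~valid) = {q1, q3, q4, q5}
Sat(~valid | grant) = {q1, q2, q3, q4, q5, q6}
Sat(AX (~valid | grant)) = {s : every successor in {q1, q2, q3, q4, q5, q6}} = {q0, q2, q3, q4, q5, q6}
Sat(EX (AX (~valid | grant))) = {s : some successor in {q0, q2, q3, q4, q5, q6}} = {q0, q1, q2, q3, q4, q6}
q2 ∈ Sat(EX (AX (~valid | grant))) = {q0, q1, q2, q3, q4, q6}, so the formula holds at q2.

Yes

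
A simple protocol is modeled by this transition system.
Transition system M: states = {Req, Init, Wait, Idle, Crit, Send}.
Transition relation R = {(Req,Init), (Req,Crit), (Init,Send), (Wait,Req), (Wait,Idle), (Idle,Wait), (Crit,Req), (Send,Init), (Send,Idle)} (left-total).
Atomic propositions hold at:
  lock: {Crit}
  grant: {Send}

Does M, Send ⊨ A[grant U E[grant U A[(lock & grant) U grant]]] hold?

Sat(lock & grant) = ∅
A[(lock & grant) U grant]: least fixpoint, start Z0 = Sat(grant) = {Send}, add states in Sat(lock & grant) with every successor in Z. Already a fixed point.
Sat(A[(lock & grant) U grant]) = {Send}
E[grant U A[(lock & grant) U grant]]: least fixpoint, start Z0 = Sat(A[(lock & grant) U grant]) = {Send}, add states in Sat(grant) with some successor in Z. Already a fixed point.
Sat(E[grant U A[(lock & grant) U grant]]) = {Send}
A[grant U E[grant U A[(lock & grant) U grant]]]: least fixpoint, start Z0 = Sat(E[grant U A[(lock & grant) U grant]]) = {Send}, add states in Sat(grant) with every successor in Z. Already a fixed point.
Sat(A[grant U E[grant U A[(lock & grant) U grant]]]) = {Send}
Send ∈ Sat(A[grant U E[grant U A[(lock & grant) U grant]]]) = {Send}, so the formula holds at Send.

Yes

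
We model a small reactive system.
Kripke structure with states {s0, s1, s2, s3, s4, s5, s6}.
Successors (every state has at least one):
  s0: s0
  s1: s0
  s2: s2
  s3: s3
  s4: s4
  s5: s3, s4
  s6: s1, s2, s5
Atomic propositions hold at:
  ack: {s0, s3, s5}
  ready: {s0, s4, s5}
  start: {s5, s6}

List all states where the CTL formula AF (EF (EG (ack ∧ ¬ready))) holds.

Sat(¬ready) = {s1, s2, s3, s6}
Sat(ack ∧ ¬ready) = {s3}
EG (ack ∧ ¬ready): greatest fixpoint, start Z0 = {s3}, keep only states in Sat with some successor in Z. Already a fixed point.
Sat(EG (ack ∧ ¬ready)) = {s3}
EF (EG (ack ∧ ¬ready)): least fixpoint, start Z0 = {s3}, add states with some successor in Z. Z1 = {s3, s5}; Z2 = {s3, s5, s6}; fixed.
Sat(EF (EG (ack ∧ ¬ready))) = {s3, s5, s6}
AF (EF (EG (ack ∧ ¬ready))): least fixpoint, start Z0 = {s3, s5, s6}, add states with every successor in Z. Already a fixed point.
Sat(AF (EF (EG (ack ∧ ¬ready)))) = {s3, s5, s6}

{s3, s5, s6}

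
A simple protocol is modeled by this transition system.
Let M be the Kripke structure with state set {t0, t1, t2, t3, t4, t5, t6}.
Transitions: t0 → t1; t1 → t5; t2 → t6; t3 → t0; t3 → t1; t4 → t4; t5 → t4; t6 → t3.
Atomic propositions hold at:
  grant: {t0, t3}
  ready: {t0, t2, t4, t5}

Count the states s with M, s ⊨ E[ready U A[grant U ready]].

A[grant U ready]: least fixpoint, start Z0 = Sat(ready) = {t0, t2, t4, t5}, add states in Sat(grant) with every successor in Z. Already a fixed point.
Sat(A[grant U ready]) = {t0, t2, t4, t5}
E[ready U A[grant U ready]]: least fixpoint, start Z0 = Sat(A[grant U ready]) = {t0, t2, t4, t5}, add states in Sat(ready) with some successor in Z. Already a fixed point.
Sat(E[ready U A[grant U ready]]) = {t0, t2, t4, t5}
|Sat(E[ready U A[grant U ready]])| = |{t0, t2, t4, t5}| = 4.

4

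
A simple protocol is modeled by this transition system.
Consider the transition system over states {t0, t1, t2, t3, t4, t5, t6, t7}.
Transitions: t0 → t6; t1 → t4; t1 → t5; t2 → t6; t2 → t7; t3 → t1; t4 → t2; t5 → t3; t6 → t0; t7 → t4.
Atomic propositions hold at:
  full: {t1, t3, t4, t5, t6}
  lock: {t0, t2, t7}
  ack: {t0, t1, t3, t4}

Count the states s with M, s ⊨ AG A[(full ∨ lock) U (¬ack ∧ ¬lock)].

Sat(full ∨ lock) = {t0, t1, t2, t3, t4, t5, t6, t7}
Sat(¬ack) = {t2, t5, t6, t7}
Sat(¬lock) = {t1, t3, t4, t5, t6}
Sat(¬ack ∧ ¬lock) = {t5, t6}
A[(full ∨ lock) U (¬ack ∧ ¬lock)]: least fixpoint, start Z0 = Sat((¬ack ∧ ¬lock)) = {t5, t6}, add states in Sat(full ∨ lock) with every successor in Z. Z1 = {t0, t5, t6}; fixed.
Sat(A[(full ∨ lock) U (¬ack ∧ ¬lock)]) = {t0, t5, t6}
AG A[(full ∨ lock) U (¬ack ∧ ¬lock)]: greatest fixpoint, start Z0 = {t0, t5, t6}, keep only states in Sat with every successor in Z. Z1 = {t0, t6}; fixed.
Sat(AG A[(full ∨ lock) U (¬ack ∧ ¬lock)]) = {t0, t6}
|Sat(AG A[(full ∨ lock) U (¬ack ∧ ¬lock)])| = |{t0, t6}| = 2.

2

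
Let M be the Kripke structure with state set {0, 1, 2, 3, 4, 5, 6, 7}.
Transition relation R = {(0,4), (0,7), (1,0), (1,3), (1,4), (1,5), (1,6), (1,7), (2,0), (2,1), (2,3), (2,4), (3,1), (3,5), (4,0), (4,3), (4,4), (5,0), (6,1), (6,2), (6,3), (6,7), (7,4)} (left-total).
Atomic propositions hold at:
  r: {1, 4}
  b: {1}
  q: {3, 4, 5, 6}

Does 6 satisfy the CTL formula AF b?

AF b: least fixpoint, start Z0 = {1}, add states with every successor in Z. Already a fixed point.
Sat(AF b) = {1}
6 ∉ Sat(AF b) = {1}, so the formula does not hold at 6.

No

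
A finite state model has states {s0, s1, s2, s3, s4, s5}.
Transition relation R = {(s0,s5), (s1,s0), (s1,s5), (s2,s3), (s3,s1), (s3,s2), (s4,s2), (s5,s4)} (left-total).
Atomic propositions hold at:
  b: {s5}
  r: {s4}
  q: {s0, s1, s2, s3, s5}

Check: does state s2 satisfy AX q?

Sat(AX q) = {s : every successor in {s0, s1, s2, s3, s5}} = {s0, s1, s2, s3, s4}
s2 ∈ Sat(AX q) = {s0, s1, s2, s3, s4}, so the formula holds at s2.

Yes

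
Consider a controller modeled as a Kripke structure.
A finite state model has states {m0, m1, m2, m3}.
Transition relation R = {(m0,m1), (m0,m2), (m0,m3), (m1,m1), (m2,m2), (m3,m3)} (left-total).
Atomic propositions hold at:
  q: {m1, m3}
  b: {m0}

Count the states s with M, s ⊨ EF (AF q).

AF q: least fixpoint, start Z0 = {m1, m3}, add states with every successor in Z. Already a fixed point.
Sat(AF q) = {m1, m3}
EF (AF q): least fixpoint, start Z0 = {m1, m3}, add states with some successor in Z. Z1 = {m0, m1, m3}; fixed.
Sat(EF (AF q)) = {m0, m1, m3}
|Sat(EF (AF q))| = |{m0, m1, m3}| = 3.

3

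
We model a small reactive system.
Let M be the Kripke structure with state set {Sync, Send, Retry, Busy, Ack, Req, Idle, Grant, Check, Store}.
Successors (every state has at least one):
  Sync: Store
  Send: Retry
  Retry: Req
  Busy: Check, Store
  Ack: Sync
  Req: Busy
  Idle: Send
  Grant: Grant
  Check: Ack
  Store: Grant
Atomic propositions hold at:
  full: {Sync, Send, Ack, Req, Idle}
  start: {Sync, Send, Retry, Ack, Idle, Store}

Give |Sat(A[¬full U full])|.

Sat(¬full) = {Retry, Busy, Grant, Check, Store}
A[¬full U full]: least fixpoint, start Z0 = Sat(full) = {Sync, Send, Ack, Req, Idle}, add states in Sat(¬full) with every successor in Z. Z1 = {Sync, Send, Retry, Ack, Req, Idle, Check}; fixed.
Sat(A[¬full U full]) = {Sync, Send, Retry, Ack, Req, Idle, Check}
|Sat(A[¬full U full])| = |{Sync, Send, Retry, Ack, Req, Idle, Check}| = 7.

7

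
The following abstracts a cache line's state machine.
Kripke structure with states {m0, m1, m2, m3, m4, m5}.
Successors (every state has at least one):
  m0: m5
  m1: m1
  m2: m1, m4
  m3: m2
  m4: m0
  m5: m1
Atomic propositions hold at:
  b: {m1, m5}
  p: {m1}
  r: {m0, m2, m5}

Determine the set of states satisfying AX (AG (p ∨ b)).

{m0, m1, m5}

Sat(p ∨ b) = {m1, m5}
AG (p ∨ b): greatest fixpoint, start Z0 = {m1, m5}, keep only states in Sat with every successor in Z. Already a fixed point.
Sat(AG (p ∨ b)) = {m1, m5}
Sat(AX (AG (p ∨ b))) = {s : every successor in {m1, m5}} = {m0, m1, m5}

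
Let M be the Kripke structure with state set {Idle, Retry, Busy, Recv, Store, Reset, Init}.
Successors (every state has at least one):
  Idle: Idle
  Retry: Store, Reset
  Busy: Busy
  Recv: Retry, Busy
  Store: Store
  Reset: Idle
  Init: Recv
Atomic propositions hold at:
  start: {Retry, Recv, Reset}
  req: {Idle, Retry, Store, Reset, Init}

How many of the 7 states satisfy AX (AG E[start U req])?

E[start U req]: least fixpoint, start Z0 = Sat(req) = {Idle, Retry, Store, Reset, Init}, add states in Sat(start) with some successor in Z. Z1 = {Idle, Retry, Recv, Store, Reset, Init}; fixed.
Sat(E[start U req]) = {Idle, Retry, Recv, Store, Reset, Init}
AG E[start U req]: greatest fixpoint, start Z0 = {Idle, Retry, Recv, Store, Reset, Init}, keep only states in Sat with every successor in Z. Z1 = {Idle, Retry, Store, Reset, Init}; Z2 = {Idle, Retry, Store, Reset}; fixed.
Sat(AG E[start U req]) = {Idle, Retry, Store, Reset}
Sat(AX (AG E[start U req])) = {s : every successor in {Idle, Retry, Store, Reset}} = {Idle, Retry, Store, Reset}
|Sat(AX (AG E[start U req]))| = |{Idle, Retry, Store, Reset}| = 4.

4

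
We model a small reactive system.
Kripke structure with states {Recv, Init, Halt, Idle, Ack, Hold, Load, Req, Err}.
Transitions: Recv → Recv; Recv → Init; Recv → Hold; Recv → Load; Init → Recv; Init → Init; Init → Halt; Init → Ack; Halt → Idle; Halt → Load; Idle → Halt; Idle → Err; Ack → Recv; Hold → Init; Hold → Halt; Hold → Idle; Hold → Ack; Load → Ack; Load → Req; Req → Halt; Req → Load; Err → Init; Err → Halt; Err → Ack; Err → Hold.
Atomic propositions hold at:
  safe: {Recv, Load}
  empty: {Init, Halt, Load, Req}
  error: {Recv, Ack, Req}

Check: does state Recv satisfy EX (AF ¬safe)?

Yes

Sat(¬safe) = {Init, Halt, Idle, Ack, Hold, Req, Err}
AF ¬safe: least fixpoint, start Z0 = {Init, Halt, Idle, Ack, Hold, Req, Err}, add states with every successor in Z. Z1 = {Init, Halt, Idle, Ack, Hold, Load, Req, Err}; fixed.
Sat(AF ¬safe) = {Init, Halt, Idle, Ack, Hold, Load, Req, Err}
Sat(EX (AF ¬safe)) = {s : some successor in {Init, Halt, Idle, Ack, Hold, Load, Req, Err}} = {Recv, Init, Halt, Idle, Hold, Load, Req, Err}
Recv ∈ Sat(EX (AF ¬safe)) = {Recv, Init, Halt, Idle, Hold, Load, Req, Err}, so the formula holds at Recv.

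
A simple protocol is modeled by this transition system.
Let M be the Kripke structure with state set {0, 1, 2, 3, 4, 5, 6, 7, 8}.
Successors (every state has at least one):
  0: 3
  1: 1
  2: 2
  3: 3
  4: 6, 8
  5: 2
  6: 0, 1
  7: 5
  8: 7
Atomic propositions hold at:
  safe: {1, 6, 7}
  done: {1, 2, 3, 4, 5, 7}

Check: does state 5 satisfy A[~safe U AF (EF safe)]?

Sat(~safe) = {0, 2, 3, 4, 5, 8}
EF safe: least fixpoint, start Z0 = {1, 6, 7}, add states with some successor in Z. Z1 = {1, 4, 6, 7, 8}; fixed.
Sat(EF safe) = {1, 4, 6, 7, 8}
AF (EF safe): least fixpoint, start Z0 = {1, 4, 6, 7, 8}, add states with every successor in Z. Already a fixed point.
Sat(AF (EF safe)) = {1, 4, 6, 7, 8}
A[~safe U AF (EF safe)]: least fixpoint, start Z0 = Sat(AF (EF safe)) = {1, 4, 6, 7, 8}, add states in Sat(~safe) with every successor in Z. Already a fixed point.
Sat(A[~safe U AF (EF safe)]) = {1, 4, 6, 7, 8}
5 ∉ Sat(A[~safe U AF (EF safe)]) = {1, 4, 6, 7, 8}, so the formula does not hold at 5.

No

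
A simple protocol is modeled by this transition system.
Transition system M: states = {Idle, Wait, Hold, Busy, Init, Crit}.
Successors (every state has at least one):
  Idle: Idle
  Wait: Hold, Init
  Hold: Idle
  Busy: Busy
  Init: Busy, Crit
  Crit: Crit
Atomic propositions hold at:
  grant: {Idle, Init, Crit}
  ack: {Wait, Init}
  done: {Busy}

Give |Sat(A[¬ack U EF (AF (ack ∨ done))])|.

3

Sat(¬ack) = {Idle, Hold, Busy, Crit}
Sat(ack ∨ done) = {Wait, Busy, Init}
AF (ack ∨ done): least fixpoint, start Z0 = {Wait, Busy, Init}, add states with every successor in Z. Already a fixed point.
Sat(AF (ack ∨ done)) = {Wait, Busy, Init}
EF (AF (ack ∨ done)): least fixpoint, start Z0 = {Wait, Busy, Init}, add states with some successor in Z. Already a fixed point.
Sat(EF (AF (ack ∨ done))) = {Wait, Busy, Init}
A[¬ack U EF (AF (ack ∨ done))]: least fixpoint, start Z0 = Sat(EF (AF (ack ∨ done))) = {Wait, Busy, Init}, add states in Sat(¬ack) with every successor in Z. Already a fixed point.
Sat(A[¬ack U EF (AF (ack ∨ done))]) = {Wait, Busy, Init}
|Sat(A[¬ack U EF (AF (ack ∨ done))])| = |{Wait, Busy, Init}| = 3.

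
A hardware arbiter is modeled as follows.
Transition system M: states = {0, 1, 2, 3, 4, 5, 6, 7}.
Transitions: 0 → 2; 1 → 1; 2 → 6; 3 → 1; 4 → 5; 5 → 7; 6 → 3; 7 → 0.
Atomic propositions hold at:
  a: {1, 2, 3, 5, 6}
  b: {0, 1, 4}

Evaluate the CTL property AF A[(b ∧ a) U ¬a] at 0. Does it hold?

Yes

Sat(b ∧ a) = {1}
Sat(¬a) = {0, 4, 7}
A[(b ∧ a) U ¬a]: least fixpoint, start Z0 = Sat(¬a) = {0, 4, 7}, add states in Sat(b ∧ a) with every successor in Z. Already a fixed point.
Sat(A[(b ∧ a) U ¬a]) = {0, 4, 7}
AF A[(b ∧ a) U ¬a]: least fixpoint, start Z0 = {0, 4, 7}, add states with every successor in Z. Z1 = {0, 4, 5, 7}; fixed.
Sat(AF A[(b ∧ a) U ¬a]) = {0, 4, 5, 7}
0 ∈ Sat(AF A[(b ∧ a) U ¬a]) = {0, 4, 5, 7}, so the formula holds at 0.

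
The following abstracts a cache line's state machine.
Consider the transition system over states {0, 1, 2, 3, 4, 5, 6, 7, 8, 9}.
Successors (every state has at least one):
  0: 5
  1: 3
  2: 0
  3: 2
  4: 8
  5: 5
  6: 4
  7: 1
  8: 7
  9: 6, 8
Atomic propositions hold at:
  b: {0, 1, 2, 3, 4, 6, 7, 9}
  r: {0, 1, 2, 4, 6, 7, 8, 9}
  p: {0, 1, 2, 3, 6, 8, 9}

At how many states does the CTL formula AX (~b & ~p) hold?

Sat(~b) = {5, 8}
Sat(~p) = {4, 5, 7}
Sat(~b & ~p) = {5}
Sat(AX (~b & ~p)) = {s : every successor in {5}} = {0, 5}
|Sat(AX (~b & ~p))| = |{0, 5}| = 2.

2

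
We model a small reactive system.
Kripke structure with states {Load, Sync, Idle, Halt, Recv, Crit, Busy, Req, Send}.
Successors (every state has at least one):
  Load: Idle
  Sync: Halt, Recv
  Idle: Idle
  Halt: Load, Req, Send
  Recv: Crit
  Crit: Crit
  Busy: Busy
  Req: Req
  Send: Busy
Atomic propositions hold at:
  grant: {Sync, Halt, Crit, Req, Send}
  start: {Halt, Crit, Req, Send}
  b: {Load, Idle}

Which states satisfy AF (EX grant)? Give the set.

Sat(EX grant) = {s : some successor in {Sync, Halt, Crit, Req, Send}} = {Sync, Halt, Recv, Crit, Req}
AF (EX grant): least fixpoint, start Z0 = {Sync, Halt, Recv, Crit, Req}, add states with every successor in Z. Already a fixed point.
Sat(AF (EX grant)) = {Sync, Halt, Recv, Crit, Req}

{Sync, Halt, Recv, Crit, Req}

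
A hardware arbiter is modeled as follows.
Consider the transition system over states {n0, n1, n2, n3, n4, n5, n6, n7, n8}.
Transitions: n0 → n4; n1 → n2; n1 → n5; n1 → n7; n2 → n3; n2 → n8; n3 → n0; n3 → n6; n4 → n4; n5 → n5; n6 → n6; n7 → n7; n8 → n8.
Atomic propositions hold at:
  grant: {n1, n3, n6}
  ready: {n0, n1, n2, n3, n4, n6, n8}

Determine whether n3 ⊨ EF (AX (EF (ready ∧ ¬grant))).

Yes

Sat(¬grant) = {n0, n2, n4, n5, n7, n8}
Sat(ready ∧ ¬grant) = {n0, n2, n4, n8}
EF (ready ∧ ¬grant): least fixpoint, start Z0 = {n0, n2, n4, n8}, add states with some successor in Z. Z1 = {n0, n1, n2, n3, n4, n8}; fixed.
Sat(EF (ready ∧ ¬grant)) = {n0, n1, n2, n3, n4, n8}
Sat(AX (EF (ready ∧ ¬grant))) = {s : every successor in {n0, n1, n2, n3, n4, n8}} = {n0, n2, n4, n8}
EF (AX (EF (ready ∧ ¬grant))): least fixpoint, start Z0 = {n0, n2, n4, n8}, add states with some successor in Z. Z1 = {n0, n1, n2, n3, n4, n8}; fixed.
Sat(EF (AX (EF (ready ∧ ¬grant)))) = {n0, n1, n2, n3, n4, n8}
n3 ∈ Sat(EF (AX (EF (ready ∧ ¬grant)))) = {n0, n1, n2, n3, n4, n8}, so the formula holds at n3.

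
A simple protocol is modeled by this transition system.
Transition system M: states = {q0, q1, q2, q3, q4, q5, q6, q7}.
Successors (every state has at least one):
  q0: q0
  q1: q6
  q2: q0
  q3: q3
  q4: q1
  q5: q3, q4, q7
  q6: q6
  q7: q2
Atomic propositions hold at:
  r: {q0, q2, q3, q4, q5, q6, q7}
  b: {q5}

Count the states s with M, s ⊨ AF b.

AF b: least fixpoint, start Z0 = {q5}, add states with every successor in Z. Already a fixed point.
Sat(AF b) = {q5}
|Sat(AF b)| = |{q5}| = 1.

1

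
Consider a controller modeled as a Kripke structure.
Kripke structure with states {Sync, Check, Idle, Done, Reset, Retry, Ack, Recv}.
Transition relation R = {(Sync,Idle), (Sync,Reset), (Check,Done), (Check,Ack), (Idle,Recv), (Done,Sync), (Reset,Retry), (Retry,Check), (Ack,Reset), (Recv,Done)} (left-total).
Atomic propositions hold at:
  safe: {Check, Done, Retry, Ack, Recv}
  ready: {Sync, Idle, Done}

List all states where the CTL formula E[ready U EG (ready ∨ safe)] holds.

Sat(ready ∨ safe) = {Sync, Check, Idle, Done, Retry, Ack, Recv}
EG (ready ∨ safe): greatest fixpoint, start Z0 = {Sync, Check, Idle, Done, Retry, Ack, Recv}, keep only states in Sat with some successor in Z. Z1 = {Sync, Check, Idle, Done, Retry, Recv}; fixed.
Sat(EG (ready ∨ safe)) = {Sync, Check, Idle, Done, Retry, Recv}
E[ready U EG (ready ∨ safe)]: least fixpoint, start Z0 = Sat(EG (ready ∨ safe)) = {Sync, Check, Idle, Done, Retry, Recv}, add states in Sat(ready) with some successor in Z. Already a fixed point.
Sat(E[ready U EG (ready ∨ safe)]) = {Sync, Check, Idle, Done, Retry, Recv}

{Sync, Check, Idle, Done, Retry, Recv}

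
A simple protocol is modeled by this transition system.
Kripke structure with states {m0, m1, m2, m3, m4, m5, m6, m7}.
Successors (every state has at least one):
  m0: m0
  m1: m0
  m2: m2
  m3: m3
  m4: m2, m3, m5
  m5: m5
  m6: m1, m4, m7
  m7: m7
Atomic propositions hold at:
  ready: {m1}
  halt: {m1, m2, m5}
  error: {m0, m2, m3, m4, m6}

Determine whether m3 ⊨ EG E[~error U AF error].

Yes

Sat(~error) = {m1, m5, m7}
AF error: least fixpoint, start Z0 = {m0, m2, m3, m4, m6}, add states with every successor in Z. Z1 = {m0, m1, m2, m3, m4, m6}; fixed.
Sat(AF error) = {m0, m1, m2, m3, m4, m6}
E[~error U AF error]: least fixpoint, start Z0 = Sat(AF error) = {m0, m1, m2, m3, m4, m6}, add states in Sat(~error) with some successor in Z. Already a fixed point.
Sat(E[~error U AF error]) = {m0, m1, m2, m3, m4, m6}
EG E[~error U AF error]: greatest fixpoint, start Z0 = {m0, m1, m2, m3, m4, m6}, keep only states in Sat with some successor in Z. Already a fixed point.
Sat(EG E[~error U AF error]) = {m0, m1, m2, m3, m4, m6}
m3 ∈ Sat(EG E[~error U AF error]) = {m0, m1, m2, m3, m4, m6}, so the formula holds at m3.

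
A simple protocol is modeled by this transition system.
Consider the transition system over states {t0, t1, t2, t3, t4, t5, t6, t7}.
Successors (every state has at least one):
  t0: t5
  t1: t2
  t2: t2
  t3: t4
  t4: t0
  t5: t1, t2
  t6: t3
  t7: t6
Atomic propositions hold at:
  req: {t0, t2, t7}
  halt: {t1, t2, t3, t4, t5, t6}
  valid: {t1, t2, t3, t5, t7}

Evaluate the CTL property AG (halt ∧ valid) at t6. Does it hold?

Sat(halt ∧ valid) = {t1, t2, t3, t5}
AG (halt ∧ valid): greatest fixpoint, start Z0 = {t1, t2, t3, t5}, keep only states in Sat with every successor in Z. Z1 = {t1, t2, t5}; fixed.
Sat(AG (halt ∧ valid)) = {t1, t2, t5}
t6 ∉ Sat(AG (halt ∧ valid)) = {t1, t2, t5}, so the formula does not hold at t6.

No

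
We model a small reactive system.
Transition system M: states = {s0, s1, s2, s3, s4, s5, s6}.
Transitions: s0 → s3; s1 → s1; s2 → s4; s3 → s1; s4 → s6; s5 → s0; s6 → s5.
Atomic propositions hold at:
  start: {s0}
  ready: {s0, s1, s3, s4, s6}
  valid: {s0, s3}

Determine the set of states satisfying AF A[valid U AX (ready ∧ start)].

{s2, s4, s5, s6}

Sat(ready ∧ start) = {s0}
Sat(AX (ready ∧ start)) = {s : every successor in {s0}} = {s5}
A[valid U AX (ready ∧ start)]: least fixpoint, start Z0 = Sat(AX (ready ∧ start)) = {s5}, add states in Sat(valid) with every successor in Z. Already a fixed point.
Sat(A[valid U AX (ready ∧ start)]) = {s5}
AF A[valid U AX (ready ∧ start)]: least fixpoint, start Z0 = {s5}, add states with every successor in Z. Z1 = {s5, s6}; Z2 = {s4, s5, s6}; Z3 = {s2, s4, s5, s6}; fixed.
Sat(AF A[valid U AX (ready ∧ start)]) = {s2, s4, s5, s6}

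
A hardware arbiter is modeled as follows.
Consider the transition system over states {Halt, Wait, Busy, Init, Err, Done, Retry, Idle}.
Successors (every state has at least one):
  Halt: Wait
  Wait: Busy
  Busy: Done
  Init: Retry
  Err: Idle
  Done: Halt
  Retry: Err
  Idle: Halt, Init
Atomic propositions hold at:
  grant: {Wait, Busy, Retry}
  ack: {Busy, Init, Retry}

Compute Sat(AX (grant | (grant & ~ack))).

{Halt, Wait, Init}

Sat(~ack) = {Halt, Wait, Err, Done, Idle}
Sat(grant & ~ack) = {Wait}
Sat(grant | (grant & ~ack)) = {Wait, Busy, Retry}
Sat(AX (grant | (grant & ~ack))) = {s : every successor in {Wait, Busy, Retry}} = {Halt, Wait, Init}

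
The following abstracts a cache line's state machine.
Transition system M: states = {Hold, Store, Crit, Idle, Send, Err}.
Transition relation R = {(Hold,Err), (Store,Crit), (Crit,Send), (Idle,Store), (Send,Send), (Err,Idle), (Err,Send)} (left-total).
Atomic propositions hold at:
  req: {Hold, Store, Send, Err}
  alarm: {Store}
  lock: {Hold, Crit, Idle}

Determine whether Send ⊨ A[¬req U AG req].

Yes

Sat(¬req) = {Crit, Idle}
AG req: greatest fixpoint, start Z0 = {Hold, Store, Send, Err}, keep only states in Sat with every successor in Z. Z1 = {Hold, Send}; Z2 = {Send}; fixed.
Sat(AG req) = {Send}
A[¬req U AG req]: least fixpoint, start Z0 = Sat(AG req) = {Send}, add states in Sat(¬req) with every successor in Z. Z1 = {Crit, Send}; fixed.
Sat(A[¬req U AG req]) = {Crit, Send}
Send ∈ Sat(A[¬req U AG req]) = {Crit, Send}, so the formula holds at Send.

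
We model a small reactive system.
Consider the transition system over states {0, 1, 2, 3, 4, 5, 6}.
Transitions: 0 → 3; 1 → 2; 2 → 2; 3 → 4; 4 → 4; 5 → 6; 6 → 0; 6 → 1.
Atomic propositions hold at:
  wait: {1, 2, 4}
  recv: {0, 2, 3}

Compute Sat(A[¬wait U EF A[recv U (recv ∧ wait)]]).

{1, 2, 5, 6}

Sat(¬wait) = {0, 3, 5, 6}
Sat(recv ∧ wait) = {2}
A[recv U (recv ∧ wait)]: least fixpoint, start Z0 = Sat((recv ∧ wait)) = {2}, add states in Sat(recv) with every successor in Z. Already a fixed point.
Sat(A[recv U (recv ∧ wait)]) = {2}
EF A[recv U (recv ∧ wait)]: least fixpoint, start Z0 = {2}, add states with some successor in Z. Z1 = {1, 2}; Z2 = {1, 2, 6}; Z3 = {1, 2, 5, 6}; fixed.
Sat(EF A[recv U (recv ∧ wait)]) = {1, 2, 5, 6}
A[¬wait U EF A[recv U (recv ∧ wait)]]: least fixpoint, start Z0 = Sat(EF A[recv U (recv ∧ wait)]) = {1, 2, 5, 6}, add states in Sat(¬wait) with every successor in Z. Already a fixed point.
Sat(A[¬wait U EF A[recv U (recv ∧ wait)]]) = {1, 2, 5, 6}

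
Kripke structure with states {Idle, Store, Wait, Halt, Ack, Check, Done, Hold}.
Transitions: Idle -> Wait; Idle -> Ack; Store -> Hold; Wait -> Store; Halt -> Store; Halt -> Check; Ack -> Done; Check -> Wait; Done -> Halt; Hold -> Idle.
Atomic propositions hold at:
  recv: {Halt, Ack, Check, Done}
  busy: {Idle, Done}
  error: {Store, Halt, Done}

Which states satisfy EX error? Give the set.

{Wait, Halt, Ack, Done}

Sat(EX error) = {s : some successor in {Store, Halt, Done}} = {Wait, Halt, Ack, Done}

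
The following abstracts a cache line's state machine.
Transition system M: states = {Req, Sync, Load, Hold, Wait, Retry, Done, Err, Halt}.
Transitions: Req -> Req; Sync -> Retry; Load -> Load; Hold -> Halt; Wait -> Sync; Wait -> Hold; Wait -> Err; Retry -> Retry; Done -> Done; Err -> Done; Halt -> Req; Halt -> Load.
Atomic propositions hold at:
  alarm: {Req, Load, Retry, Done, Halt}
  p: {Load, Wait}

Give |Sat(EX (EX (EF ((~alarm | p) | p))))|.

Sat(~alarm) = {Sync, Hold, Wait, Err}
Sat(~alarm | p) = {Sync, Load, Hold, Wait, Err}
Sat((~alarm | p) | p) = {Sync, Load, Hold, Wait, Err}
EF ((~alarm | p) | p): least fixpoint, start Z0 = {Sync, Load, Hold, Wait, Err}, add states with some successor in Z. Z1 = {Sync, Load, Hold, Wait, Err, Halt}; fixed.
Sat(EF ((~alarm | p) | p)) = {Sync, Load, Hold, Wait, Err, Halt}
Sat(EX (EF ((~alarm | p) | p))) = {s : some successor in {Sync, Load, Hold, Wait, Err, Halt}} = {Load, Hold, Wait, Halt}
Sat(EX (EX (EF ((~alarm | p) | p)))) = {s : some successor in {Load, Hold, Wait, Halt}} = {Load, Hold, Wait, Halt}
|Sat(EX (EX (EF ((~alarm | p) | p))))| = |{Load, Hold, Wait, Halt}| = 4.

4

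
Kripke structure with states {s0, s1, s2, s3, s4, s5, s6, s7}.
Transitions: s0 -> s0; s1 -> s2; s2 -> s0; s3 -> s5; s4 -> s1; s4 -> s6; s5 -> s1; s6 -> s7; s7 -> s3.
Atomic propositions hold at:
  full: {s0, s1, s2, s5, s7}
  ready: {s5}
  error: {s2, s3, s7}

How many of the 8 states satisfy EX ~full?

2

Sat(~full) = {s3, s4, s6}
Sat(EX ~full) = {s : some successor in {s3, s4, s6}} = {s4, s7}
|Sat(EX ~full)| = |{s4, s7}| = 2.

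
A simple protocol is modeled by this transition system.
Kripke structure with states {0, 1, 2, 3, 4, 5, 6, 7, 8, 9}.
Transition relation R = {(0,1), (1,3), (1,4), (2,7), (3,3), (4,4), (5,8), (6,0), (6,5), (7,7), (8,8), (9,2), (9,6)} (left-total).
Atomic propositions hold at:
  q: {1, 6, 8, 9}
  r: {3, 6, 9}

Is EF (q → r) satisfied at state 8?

No

Sat(q → r) = {0, 2, 3, 4, 5, 6, 7, 9}
EF (q → r): least fixpoint, start Z0 = {0, 2, 3, 4, 5, 6, 7, 9}, add states with some successor in Z. Z1 = {0, 1, 2, 3, 4, 5, 6, 7, 9}; fixed.
Sat(EF (q → r)) = {0, 1, 2, 3, 4, 5, 6, 7, 9}
8 ∉ Sat(EF (q → r)) = {0, 1, 2, 3, 4, 5, 6, 7, 9}, so the formula does not hold at 8.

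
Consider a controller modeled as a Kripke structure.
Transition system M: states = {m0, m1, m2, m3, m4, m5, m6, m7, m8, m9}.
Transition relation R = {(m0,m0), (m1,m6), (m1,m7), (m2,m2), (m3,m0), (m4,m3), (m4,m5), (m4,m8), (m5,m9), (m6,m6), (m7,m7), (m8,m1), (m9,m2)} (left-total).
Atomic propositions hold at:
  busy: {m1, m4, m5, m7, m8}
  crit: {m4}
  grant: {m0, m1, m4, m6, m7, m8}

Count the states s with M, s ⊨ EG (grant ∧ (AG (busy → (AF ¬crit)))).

6

Sat(¬crit) = {m0, m1, m2, m3, m5, m6, m7, m8, m9}
AF ¬crit: least fixpoint, start Z0 = {m0, m1, m2, m3, m5, m6, m7, m8, m9}, add states with every successor in Z. Z1 = {m0, m1, m2, m3, m4, m5, m6, m7, m8, m9}; fixed.
Sat(AF ¬crit) = {m0, m1, m2, m3, m4, m5, m6, m7, m8, m9}
Sat(busy → (AF ¬crit)) = {m0, m1, m2, m3, m4, m5, m6, m7, m8, m9}
AG (busy → (AF ¬crit)): greatest fixpoint, start Z0 = {m0, m1, m2, m3, m4, m5, m6, m7, m8, m9}, keep only states in Sat with every successor in Z. Already a fixed point.
Sat(AG (busy → (AF ¬crit))) = {m0, m1, m2, m3, m4, m5, m6, m7, m8, m9}
Sat(grant ∧ (AG (busy → (AF ¬crit)))) = {m0, m1, m4, m6, m7, m8}
EG (grant ∧ (AG (busy → (AF ¬crit)))): greatest fixpoint, start Z0 = {m0, m1, m4, m6, m7, m8}, keep only states in Sat with some successor in Z. Already a fixed point.
Sat(EG (grant ∧ (AG (busy → (AF ¬crit))))) = {m0, m1, m4, m6, m7, m8}
|Sat(EG (grant ∧ (AG (busy → (AF ¬crit)))))| = |{m0, m1, m4, m6, m7, m8}| = 6.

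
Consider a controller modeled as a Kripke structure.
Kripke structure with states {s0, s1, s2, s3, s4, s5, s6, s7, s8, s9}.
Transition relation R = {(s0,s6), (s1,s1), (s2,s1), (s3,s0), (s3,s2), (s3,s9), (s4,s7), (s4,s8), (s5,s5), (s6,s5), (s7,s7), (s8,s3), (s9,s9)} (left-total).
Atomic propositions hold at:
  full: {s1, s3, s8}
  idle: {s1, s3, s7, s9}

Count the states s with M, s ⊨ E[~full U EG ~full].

Sat(~full) = {s0, s2, s4, s5, s6, s7, s9}
EG ~full: greatest fixpoint, start Z0 = {s0, s2, s4, s5, s6, s7, s9}, keep only states in Sat with some successor in Z. Z1 = {s0, s4, s5, s6, s7, s9}; fixed.
Sat(EG ~full) = {s0, s4, s5, s6, s7, s9}
E[~full U EG ~full]: least fixpoint, start Z0 = Sat(EG ~full) = {s0, s4, s5, s6, s7, s9}, add states in Sat(~full) with some successor in Z. Already a fixed point.
Sat(E[~full U EG ~full]) = {s0, s4, s5, s6, s7, s9}
|Sat(E[~full U EG ~full])| = |{s0, s4, s5, s6, s7, s9}| = 6.

6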